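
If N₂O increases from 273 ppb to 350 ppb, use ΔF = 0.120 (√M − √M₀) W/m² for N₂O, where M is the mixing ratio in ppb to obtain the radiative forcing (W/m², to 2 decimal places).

ΔF = 0.26 W/m²

N₂O: 0.120 × (√350 − √273) = 0.120 × (18.7083 − 16.5227) = 0.120 × 2.1856 = 0.2623 W/m².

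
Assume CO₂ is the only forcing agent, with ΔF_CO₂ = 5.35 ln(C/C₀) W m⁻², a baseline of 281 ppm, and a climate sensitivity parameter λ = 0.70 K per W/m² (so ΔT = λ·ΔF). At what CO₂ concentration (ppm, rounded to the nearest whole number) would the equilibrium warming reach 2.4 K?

C ≈ 533 ppm

Required forcing: ΔF = ΔT/λ = 2.4/0.70 = 3.4286 W/m².
Then ln(C/281) = ΔF/5.35 = 3.4286/5.35 = 0.64086.
So C = 281 × e^0.64086 = 281 × 1.89811 = 533.37 ppm.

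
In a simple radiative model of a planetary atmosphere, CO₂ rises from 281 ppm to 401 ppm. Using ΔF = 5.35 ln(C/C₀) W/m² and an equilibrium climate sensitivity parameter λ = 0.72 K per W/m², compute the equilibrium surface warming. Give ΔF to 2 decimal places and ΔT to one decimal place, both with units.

CO₂: 5.35 × ln(401/281) = 5.35 × ln(1.42705) = 5.35 × 0.35561 = 1.9025 W/m².
ΔT = λ ΔF = 0.72 × 1.90 = 1.3680 K.

ΔF = 1.90 W/m²; ΔT = 1.4 K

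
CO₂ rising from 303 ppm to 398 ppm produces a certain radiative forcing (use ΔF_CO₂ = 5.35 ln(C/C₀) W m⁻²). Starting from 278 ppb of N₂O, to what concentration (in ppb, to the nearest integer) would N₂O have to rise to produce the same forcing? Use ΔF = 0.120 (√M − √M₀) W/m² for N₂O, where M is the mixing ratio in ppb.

M ≈ 831 ppb

CO₂ forcing: 5.35 × ln(398/303) = 5.35 × 0.272719 = 1.45905 W/m².
Set 0.120(√M − √278) = 1.45905: √M = 1.45905/0.120 + √278 = 12.1588 + 16.6733 = 28.8321.
M = (28.8321)² = 831.29 ppb.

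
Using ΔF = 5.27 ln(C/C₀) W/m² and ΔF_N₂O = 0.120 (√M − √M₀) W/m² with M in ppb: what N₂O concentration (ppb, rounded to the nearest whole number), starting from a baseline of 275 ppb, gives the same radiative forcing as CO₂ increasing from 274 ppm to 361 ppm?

CO₂ forcing: 5.27 × ln(361/274) = 5.27 × 0.275750 = 1.45320 W/m².
Set 0.120(√M − √275) = 1.45320: √M = 1.45320/0.120 + √275 = 12.1100 + 16.5831 = 28.6931.
M = (28.6931)² = 823.29 ppb.

M ≈ 823 ppb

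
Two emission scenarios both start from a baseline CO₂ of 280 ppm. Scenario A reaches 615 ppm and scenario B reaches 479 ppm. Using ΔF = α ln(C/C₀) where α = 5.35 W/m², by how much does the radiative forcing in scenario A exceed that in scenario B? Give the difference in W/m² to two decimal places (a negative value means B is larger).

ΔF_A = 5.35 ln(615/280) = 5.35 × 0.78683 = 4.2095 W/m².
ΔF_B = 5.35 ln(479/280) = 5.35 × 0.53691 = 2.8725 W/m².
Difference: 4.2095 − 2.8725 = 1.3370 W/m².

ΔF_A − ΔF_B = 1.34 W/m²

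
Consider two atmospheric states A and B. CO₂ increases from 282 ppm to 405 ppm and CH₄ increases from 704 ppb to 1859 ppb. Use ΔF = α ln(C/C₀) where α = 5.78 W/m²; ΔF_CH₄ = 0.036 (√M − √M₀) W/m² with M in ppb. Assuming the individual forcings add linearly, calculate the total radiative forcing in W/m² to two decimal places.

CO₂: 5.78 × ln(405/282) = 5.78 × ln(1.43617) = 5.78 × 0.36198 = 2.0922 W/m².
CH₄: 0.036 × (√1859 − √704) = 0.036 × (43.1161 − 26.5330) = 0.036 × 16.5831 = 0.5970 W/m².
Total ΔF = 2.0922 + 0.5970 = 2.6892 W/m².

ΔF = 2.69 W/m²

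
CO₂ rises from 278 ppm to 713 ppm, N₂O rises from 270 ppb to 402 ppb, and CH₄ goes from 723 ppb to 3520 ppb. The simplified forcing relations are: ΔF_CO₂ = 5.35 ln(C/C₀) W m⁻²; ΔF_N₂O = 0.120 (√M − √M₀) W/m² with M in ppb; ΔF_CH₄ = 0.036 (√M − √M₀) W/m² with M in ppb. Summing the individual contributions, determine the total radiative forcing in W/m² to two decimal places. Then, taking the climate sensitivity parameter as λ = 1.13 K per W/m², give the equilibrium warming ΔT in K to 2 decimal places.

ΔF = 6.64 W/m²; ΔT = 7.50 K

CO₂: 5.35 × ln(713/278) = 5.35 × ln(2.56475) = 5.35 × 0.94186 = 5.0390 W/m².
N₂O: 0.120 × (√402 − √270) = 0.120 × (20.0499 − 16.4317) = 0.120 × 3.6182 = 0.4342 W/m².
CH₄: 0.036 × (√3520 − √723) = 0.036 × (59.3296 − 26.8887) = 0.036 × 32.4409 = 1.1679 W/m².
Total ΔF = 5.0390 + 0.4342 + 1.1679 = 6.6411 W/m².
ΔT = λ ΔF = 1.13 × 6.64 = 7.5032 K.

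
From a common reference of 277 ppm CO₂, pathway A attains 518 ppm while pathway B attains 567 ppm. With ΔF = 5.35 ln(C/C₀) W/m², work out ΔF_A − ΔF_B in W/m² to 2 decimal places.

ΔF_A − ΔF_B = -0.48 W/m²

ΔF_A = 5.35 ln(518/277) = 5.35 × 0.62596 = 3.3489 W/m².
ΔF_B = 5.35 ln(567/277) = 5.35 × 0.71634 = 3.8324 W/m².
Difference: 3.3489 − 3.8324 = -0.4835 W/m².
(Equivalently, ΔF_A − ΔF_B = 5.35 ln(518/567) = 5.35 × -0.09038 = -0.4835 W/m².)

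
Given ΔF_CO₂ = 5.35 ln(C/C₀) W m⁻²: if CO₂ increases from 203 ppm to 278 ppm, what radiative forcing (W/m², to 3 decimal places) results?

ΔF = 1.682 W/m²

CO₂: 5.35 × ln(278/203) = 5.35 × ln(1.36946) = 5.35 × 0.31442 = 1.6821 W/m².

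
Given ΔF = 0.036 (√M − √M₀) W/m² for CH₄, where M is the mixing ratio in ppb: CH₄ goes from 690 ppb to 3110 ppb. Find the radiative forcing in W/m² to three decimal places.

CH₄: 0.036 × (√3110 − √690) = 0.036 × (55.7674 − 26.2679) = 0.036 × 29.4995 = 1.0620 W/m².

ΔF = 1.062 W/m²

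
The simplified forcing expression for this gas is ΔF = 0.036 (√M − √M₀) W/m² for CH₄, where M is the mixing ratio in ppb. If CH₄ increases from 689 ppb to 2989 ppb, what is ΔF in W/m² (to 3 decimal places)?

CH₄: 0.036 × (√2989 − √689) = 0.036 × (54.6717 − 26.2488) = 0.036 × 28.4229 = 1.0232 W/m².

ΔF = 1.023 W/m²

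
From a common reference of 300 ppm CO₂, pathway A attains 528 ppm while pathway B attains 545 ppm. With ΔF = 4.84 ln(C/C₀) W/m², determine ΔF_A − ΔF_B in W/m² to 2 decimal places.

ΔF_A − ΔF_B = -0.15 W/m²

ΔF_A = 4.84 ln(528/300) = 4.84 × 0.56531 = 2.7361 W/m².
ΔF_B = 4.84 ln(545/300) = 4.84 × 0.59700 = 2.8895 W/m².
Difference: 2.7361 − 2.8895 = -0.1534 W/m².
(Equivalently, ΔF_A − ΔF_B = 4.84 ln(528/545) = 4.84 × -0.03169 = -0.1534 W/m².)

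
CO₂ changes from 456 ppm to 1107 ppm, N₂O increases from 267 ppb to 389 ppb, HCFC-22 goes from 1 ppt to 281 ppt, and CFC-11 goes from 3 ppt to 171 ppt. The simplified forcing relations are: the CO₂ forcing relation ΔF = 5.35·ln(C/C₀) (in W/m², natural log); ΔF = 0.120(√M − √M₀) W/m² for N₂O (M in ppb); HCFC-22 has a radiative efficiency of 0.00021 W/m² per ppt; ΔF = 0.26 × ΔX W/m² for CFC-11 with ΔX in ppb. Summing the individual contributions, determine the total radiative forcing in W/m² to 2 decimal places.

CO₂: 5.35 × ln(1107/456) = 5.35 × ln(2.42763) = 5.35 × 0.88692 = 4.7450 W/m².
N₂O: 0.120 × (√389 − √267) = 0.120 × (19.7231 − 16.3401) = 0.120 × 3.3830 = 0.4060 W/m².
HCFC-22: ΔF = 0.00021 × (281 − 1) = 0.00021 × 280 = 0.0588 W/m².
CFC-11: Δ = 171 − 3 = 168 ppt = 0.168 ppb; ΔF = 0.26 × 0.168 = 0.0437 W/m².
Total ΔF = 4.7450 + 0.4060 + 0.0588 + 0.0437 = 5.2535 W/m².

ΔF = 5.25 W/m²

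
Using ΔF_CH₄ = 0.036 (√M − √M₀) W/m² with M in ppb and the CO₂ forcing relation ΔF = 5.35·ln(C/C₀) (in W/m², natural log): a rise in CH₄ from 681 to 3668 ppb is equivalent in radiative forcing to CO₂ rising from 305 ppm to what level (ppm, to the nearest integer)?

CH₄ forcing: 0.036 × (√3668 − √681) = 0.036 × (60.5640 − 26.0960) = 0.036 × 34.4680 = 1.24085 W/m².
Set 5.35 ln(C/305) = 1.24085: ln(C/305) = 1.24085/5.35 = 0.23193, so C = 305 × e^0.23193 = 305 × 1.26103 = 384.61 ppm.

C ≈ 385 ppm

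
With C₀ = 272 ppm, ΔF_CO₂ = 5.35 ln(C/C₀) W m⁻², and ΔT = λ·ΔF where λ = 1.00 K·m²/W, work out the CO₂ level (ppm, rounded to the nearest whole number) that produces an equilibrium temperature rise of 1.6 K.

Required forcing: ΔF = ΔT/λ = 1.6/1.00 = 1.6000 W/m².
Then ln(C/272) = ΔF/5.35 = 1.6000/5.35 = 0.29907.
So C = 272 × e^0.29907 = 272 × 1.34860 = 366.82 ppm.

C ≈ 367 ppm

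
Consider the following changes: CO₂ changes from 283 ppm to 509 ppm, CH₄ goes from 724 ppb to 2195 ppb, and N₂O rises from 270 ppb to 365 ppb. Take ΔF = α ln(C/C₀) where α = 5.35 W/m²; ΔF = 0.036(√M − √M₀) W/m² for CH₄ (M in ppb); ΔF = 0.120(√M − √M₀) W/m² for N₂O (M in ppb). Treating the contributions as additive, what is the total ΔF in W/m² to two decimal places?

ΔF = 4.18 W/m²

CO₂: 5.35 × ln(509/283) = 5.35 × ln(1.79859) = 5.35 × 0.58700 = 3.1405 W/m².
CH₄: 0.036 × (√2195 − √724) = 0.036 × (46.8508 − 26.9072) = 0.036 × 19.9436 = 0.7180 W/m².
N₂O: 0.120 × (√365 − √270) = 0.120 × (19.1050 − 16.4317) = 0.120 × 2.6733 = 0.3208 W/m².
Total ΔF = 3.1405 + 0.7180 + 0.3208 = 4.1793 W/m².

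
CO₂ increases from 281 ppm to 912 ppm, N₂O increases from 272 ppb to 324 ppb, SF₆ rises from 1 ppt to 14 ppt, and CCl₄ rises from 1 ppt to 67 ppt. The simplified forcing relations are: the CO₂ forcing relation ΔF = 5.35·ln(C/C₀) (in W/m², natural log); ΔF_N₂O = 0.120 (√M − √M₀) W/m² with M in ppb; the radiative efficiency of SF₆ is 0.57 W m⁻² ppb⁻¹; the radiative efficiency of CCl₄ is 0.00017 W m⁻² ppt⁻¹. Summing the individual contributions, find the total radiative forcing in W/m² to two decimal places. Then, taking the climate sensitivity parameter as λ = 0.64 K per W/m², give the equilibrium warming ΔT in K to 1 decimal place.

ΔF = 6.50 W/m²; ΔT = 4.2 K

CO₂: 5.35 × ln(912/281) = 5.35 × ln(3.24555) = 5.35 × 1.17728 = 6.2984 W/m².
N₂O: 0.120 × (√324 − √272) = 0.120 × (18.0000 − 16.4924) = 0.120 × 1.5076 = 0.1809 W/m².
SF₆: Δ = 14 − 1 = 13 ppt = 0.013 ppb; ΔF = 0.57 × 0.013 = 0.0074 W/m².
CCl₄: ΔF = 0.00017 × (67 − 1) = 0.00017 × 66 = 0.0112 W/m².
Total ΔF = 6.2984 + 0.1809 + 0.0074 + 0.0112 = 6.4979 W/m².
ΔT = λ ΔF = 0.64 × 6.50 = 4.1600 K.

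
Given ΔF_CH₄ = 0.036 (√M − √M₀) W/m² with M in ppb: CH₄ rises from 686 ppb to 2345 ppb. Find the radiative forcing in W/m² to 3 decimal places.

CH₄: 0.036 × (√2345 − √686) = 0.036 × (48.4252 − 26.1916) = 0.036 × 22.2336 = 0.8004 W/m².

ΔF = 0.800 W/m²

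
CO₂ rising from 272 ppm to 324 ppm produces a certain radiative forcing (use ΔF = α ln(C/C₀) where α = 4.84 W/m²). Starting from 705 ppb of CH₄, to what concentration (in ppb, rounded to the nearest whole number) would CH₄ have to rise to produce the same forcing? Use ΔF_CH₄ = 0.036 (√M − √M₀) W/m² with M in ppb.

M ≈ 2507 ppb

CO₂ forcing: 4.84 × ln(324/272) = 4.84 × 0.174941 = 0.84671 W/m².
Set 0.036(√M − √705) = 0.84671: √M = 0.84671/0.036 + √705 = 23.5197 + 26.5518 = 50.0715.
M = (50.0715)² = 2507.16 ppb.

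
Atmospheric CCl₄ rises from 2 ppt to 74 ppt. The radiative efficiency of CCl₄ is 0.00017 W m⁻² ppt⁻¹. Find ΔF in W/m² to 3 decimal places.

CCl₄: ΔF = 0.00017 × (74 − 2) = 0.00017 × 72 = 0.0122 W/m².

ΔF = 0.012 W/m²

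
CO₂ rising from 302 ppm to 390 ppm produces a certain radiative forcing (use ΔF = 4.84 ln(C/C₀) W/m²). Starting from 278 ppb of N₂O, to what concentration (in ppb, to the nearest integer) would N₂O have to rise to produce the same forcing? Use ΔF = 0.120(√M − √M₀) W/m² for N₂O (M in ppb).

M ≈ 728 ppb

CO₂ forcing: 4.84 × ln(390/302) = 4.84 × 0.255720 = 1.23768 W/m².
Set 0.120(√M − √278) = 1.23768: √M = 1.23768/0.120 + √278 = 10.3140 + 16.6733 = 26.9873.
M = (26.9873)² = 728.31 ppb.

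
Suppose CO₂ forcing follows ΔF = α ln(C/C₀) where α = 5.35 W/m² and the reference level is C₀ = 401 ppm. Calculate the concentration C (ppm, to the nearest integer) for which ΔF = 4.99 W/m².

C ≈ 1019 ppm

Set 5.35 ln(C/401) = 4.99, so ln(C/401) = 4.99/5.35 = 0.93271.
Then C/401 = e^0.93271 = 2.54139, giving C = 401 × 2.54139 = 1019.10 ppm.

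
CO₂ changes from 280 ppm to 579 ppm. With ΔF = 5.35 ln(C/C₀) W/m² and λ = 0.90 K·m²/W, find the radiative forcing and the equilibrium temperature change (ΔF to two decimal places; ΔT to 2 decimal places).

CO₂: 5.35 × ln(579/280) = 5.35 × ln(2.06786) = 5.35 × 0.72651 = 3.8868 W/m².
ΔT = λ ΔF = 0.90 × 3.89 = 3.5010 K.

ΔF = 3.89 W/m²; ΔT = 3.50 K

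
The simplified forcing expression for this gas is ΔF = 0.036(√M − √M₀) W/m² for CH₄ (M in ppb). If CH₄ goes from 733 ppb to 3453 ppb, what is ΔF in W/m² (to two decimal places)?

ΔF = 1.14 W/m²

CH₄: 0.036 × (√3453 − √733) = 0.036 × (58.7622 − 27.0740) = 0.036 × 31.6882 = 1.1408 W/m².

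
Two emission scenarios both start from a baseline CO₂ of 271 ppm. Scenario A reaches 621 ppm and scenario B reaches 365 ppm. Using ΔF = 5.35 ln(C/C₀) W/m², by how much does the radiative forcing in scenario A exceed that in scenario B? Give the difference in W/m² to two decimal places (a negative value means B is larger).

ΔF_A − ΔF_B = 2.84 W/m²

ΔF_A = 5.35 ln(621/271) = 5.35 × 0.82921 = 4.4363 W/m².
ΔF_B = 5.35 ln(365/271) = 5.35 × 0.29778 = 1.5931 W/m².
Difference: 4.4363 − 1.5931 = 2.8432 W/m².
(Equivalently, ΔF_A − ΔF_B = 5.35 ln(621/365) = 5.35 × 0.53143 = 2.8432 W/m².)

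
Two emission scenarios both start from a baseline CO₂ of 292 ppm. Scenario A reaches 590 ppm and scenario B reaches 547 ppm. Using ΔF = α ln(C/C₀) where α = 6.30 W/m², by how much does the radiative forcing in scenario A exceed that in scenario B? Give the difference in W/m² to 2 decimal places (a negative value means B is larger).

ΔF_A − ΔF_B = 0.48 W/m²

ΔF_A = 6.30 ln(590/292) = 6.30 × 0.70337 = 4.4312 W/m².
ΔF_B = 6.30 ln(547/292) = 6.30 × 0.62770 = 3.9545 W/m².
Difference: 4.4312 − 3.9545 = 0.4767 W/m².
(Equivalently, ΔF_A − ΔF_B = 6.30 ln(590/547) = 6.30 × 0.07567 = 0.4767 W/m².)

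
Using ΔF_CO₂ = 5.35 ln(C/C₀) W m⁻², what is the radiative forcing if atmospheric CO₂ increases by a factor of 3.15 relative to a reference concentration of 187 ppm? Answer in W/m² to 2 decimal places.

ΔF = 5.35 × ln(3.15) = 5.35 × 1.14740 = 6.1386 W/m².

ΔF = 6.14 W/m²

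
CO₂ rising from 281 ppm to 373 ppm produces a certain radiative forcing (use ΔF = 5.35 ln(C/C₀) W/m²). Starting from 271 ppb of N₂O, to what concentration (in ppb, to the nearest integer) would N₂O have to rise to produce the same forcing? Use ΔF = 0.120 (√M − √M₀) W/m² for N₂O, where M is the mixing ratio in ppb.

CO₂ forcing: 5.35 × ln(373/281) = 5.35 × 0.283224 = 1.51525 W/m².
Set 0.120(√M − √271) = 1.51525: √M = 1.51525/0.120 + √271 = 12.6271 + 16.4621 = 29.0892.
M = (29.0892)² = 846.18 ppb.

M ≈ 846 ppb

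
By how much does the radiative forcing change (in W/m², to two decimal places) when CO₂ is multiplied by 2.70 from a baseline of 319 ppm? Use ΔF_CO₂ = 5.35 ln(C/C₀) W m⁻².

ΔF = 5.35 × ln(2.70) = 5.35 × 0.99325 = 5.3139 W/m².

ΔF = 5.31 W/m²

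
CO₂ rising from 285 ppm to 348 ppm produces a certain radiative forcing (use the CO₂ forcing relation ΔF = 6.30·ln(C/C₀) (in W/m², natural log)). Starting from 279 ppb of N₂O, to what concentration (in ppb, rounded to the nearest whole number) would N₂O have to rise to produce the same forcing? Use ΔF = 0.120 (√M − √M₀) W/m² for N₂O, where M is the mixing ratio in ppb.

M ≈ 739 ppb

CO₂ forcing: 6.30 × ln(348/285) = 6.30 × 0.199713 = 1.25819 W/m².
Set 0.120(√M − √279) = 1.25819: √M = 1.25819/0.120 + √279 = 10.4849 + 16.7033 = 27.1882.
M = (27.1882)² = 739.20 ppb.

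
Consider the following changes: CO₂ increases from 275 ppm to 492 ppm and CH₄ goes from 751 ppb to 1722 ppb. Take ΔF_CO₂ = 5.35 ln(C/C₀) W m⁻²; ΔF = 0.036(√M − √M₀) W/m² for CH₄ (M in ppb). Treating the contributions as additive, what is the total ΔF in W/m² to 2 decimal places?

CO₂: 5.35 × ln(492/275) = 5.35 × ln(1.78909) = 5.35 × 0.58171 = 3.1121 W/m².
CH₄: 0.036 × (√1722 − √751) = 0.036 × (41.4970 − 27.4044) = 0.036 × 14.0926 = 0.5073 W/m².
Total ΔF = 3.1121 + 0.5073 = 3.6194 W/m².

ΔF = 3.62 W/m²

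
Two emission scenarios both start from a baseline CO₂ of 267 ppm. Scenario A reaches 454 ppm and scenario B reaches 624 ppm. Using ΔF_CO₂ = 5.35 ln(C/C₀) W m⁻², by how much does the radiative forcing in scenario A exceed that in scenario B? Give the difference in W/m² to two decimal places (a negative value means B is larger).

ΔF_A = 5.35 ln(454/267) = 5.35 × 0.53085 = 2.8400 W/m².
ΔF_B = 5.35 ln(624/267) = 5.35 × 0.84890 = 4.5416 W/m².
Difference: 2.8400 − 4.5416 = -1.7016 W/m².
(Equivalently, ΔF_A − ΔF_B = 5.35 ln(454/624) = 5.35 × -0.31805 = -1.7016 W/m².)

ΔF_A − ΔF_B = -1.70 W/m²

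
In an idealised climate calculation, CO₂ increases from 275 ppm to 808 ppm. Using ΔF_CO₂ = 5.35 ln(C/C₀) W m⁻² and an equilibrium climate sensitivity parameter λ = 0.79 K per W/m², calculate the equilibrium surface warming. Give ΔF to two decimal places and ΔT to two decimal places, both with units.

CO₂: 5.35 × ln(808/275) = 5.35 × ln(2.93818) = 5.35 × 1.07779 = 5.7662 W/m².
ΔT = λ ΔF = 0.79 × 5.77 = 4.5583 K.

ΔF = 5.77 W/m²; ΔT = 4.56 K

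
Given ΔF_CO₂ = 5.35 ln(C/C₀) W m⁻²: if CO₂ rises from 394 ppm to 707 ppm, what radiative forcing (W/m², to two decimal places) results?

ΔF = 3.13 W/m²

CO₂ absorption bands are partially saturated, so forcing scales with the logarithm of the concentration ratio.
CO₂: 5.35 × ln(707/394) = 5.35 × ln(1.79442) = 5.35 × 0.58468 = 3.1280 W/m².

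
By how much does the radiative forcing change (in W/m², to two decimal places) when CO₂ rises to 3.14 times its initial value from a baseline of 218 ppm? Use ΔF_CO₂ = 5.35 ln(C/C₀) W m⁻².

Because the forcing depends only on the ratio C/C₀, the initial concentration does not enter.
ΔF = 5.35 × ln(3.14) = 5.35 × 1.14422 = 6.1216 W/m².

ΔF = 6.12 W/m²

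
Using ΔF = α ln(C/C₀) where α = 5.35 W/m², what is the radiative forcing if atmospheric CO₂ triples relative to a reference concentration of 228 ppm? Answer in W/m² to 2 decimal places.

ΔF = 5.88 W/m²

ΔF = 5.35 × ln(3) = 5.35 × 1.09861 = 5.8776 W/m².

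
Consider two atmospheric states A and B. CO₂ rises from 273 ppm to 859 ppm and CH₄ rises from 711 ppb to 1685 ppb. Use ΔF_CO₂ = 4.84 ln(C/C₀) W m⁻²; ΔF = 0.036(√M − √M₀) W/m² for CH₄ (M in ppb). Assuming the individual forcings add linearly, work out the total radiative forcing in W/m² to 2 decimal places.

CO₂: 4.84 × ln(859/273) = 4.84 × ln(3.14652) = 4.84 × 1.14630 = 5.5481 W/m².
CH₄: 0.036 × (√1685 − √711) = 0.036 × (41.0488 − 26.6646) = 0.036 × 14.3842 = 0.5178 W/m².
Total ΔF = 5.5481 + 0.5178 = 6.0659 W/m².

ΔF = 6.07 W/m²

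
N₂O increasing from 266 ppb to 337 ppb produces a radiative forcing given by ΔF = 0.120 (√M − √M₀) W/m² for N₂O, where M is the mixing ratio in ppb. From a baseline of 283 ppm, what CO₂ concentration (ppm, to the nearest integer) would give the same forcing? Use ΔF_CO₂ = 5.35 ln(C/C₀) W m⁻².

C ≈ 296 ppm

N₂O forcing: 0.120 × (√337 − √266) = 0.120 × (18.3576 − 16.3095) = 0.120 × 2.0481 = 0.24577 W/m².
Set 5.35 ln(C/283) = 0.24577: ln(C/283) = 0.24577/5.35 = 0.04594, so C = 283 × e^0.04594 = 283 × 1.04701 = 296.30 ppm.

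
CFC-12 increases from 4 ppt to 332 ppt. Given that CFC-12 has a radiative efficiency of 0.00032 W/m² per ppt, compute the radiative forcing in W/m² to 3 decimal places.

CFC-12: ΔF = 0.00032 × (332 − 4) = 0.00032 × 328 = 0.1050 W/m².

ΔF = 0.105 W/m²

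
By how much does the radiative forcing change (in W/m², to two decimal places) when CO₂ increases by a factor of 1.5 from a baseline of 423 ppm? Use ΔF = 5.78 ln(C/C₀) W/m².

ΔF = 2.34 W/m²

ΔF = 5.78 × ln(1.5) = 5.78 × 0.40547 = 2.3436 W/m².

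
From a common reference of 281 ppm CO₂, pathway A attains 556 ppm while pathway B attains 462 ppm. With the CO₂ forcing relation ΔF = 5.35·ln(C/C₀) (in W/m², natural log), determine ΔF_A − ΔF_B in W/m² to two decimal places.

ΔF_A = 5.35 ln(556/281) = 5.35 × 0.68241 = 3.6509 W/m².
ΔF_B = 5.35 ln(462/281) = 5.35 × 0.49721 = 2.6601 W/m².
Difference: 3.6509 − 2.6601 = 0.9908 W/m².
(Equivalently, ΔF_A − ΔF_B = 5.35 ln(556/462) = 5.35 × 0.18520 = 0.9908 W/m².)

ΔF_A − ΔF_B = 0.99 W/m²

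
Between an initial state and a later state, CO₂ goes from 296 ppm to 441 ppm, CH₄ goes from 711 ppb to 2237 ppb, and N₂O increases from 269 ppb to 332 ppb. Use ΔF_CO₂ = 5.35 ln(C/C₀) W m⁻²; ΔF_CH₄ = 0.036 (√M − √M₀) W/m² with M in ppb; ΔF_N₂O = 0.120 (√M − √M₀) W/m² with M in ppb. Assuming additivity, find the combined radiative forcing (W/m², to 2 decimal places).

CO₂: 5.35 × ln(441/296) = 5.35 × ln(1.48986) = 5.35 × 0.39868 = 2.1329 W/m².
CH₄: 0.036 × (√2237 − √711) = 0.036 × (47.2969 − 26.6646) = 0.036 × 20.6323 = 0.7428 W/m².
N₂O: 0.120 × (√332 − √269) = 0.120 × (18.2209 − 16.4012) = 0.120 × 1.8197 = 0.2184 W/m².
Total ΔF = 2.1329 + 0.7428 + 0.2184 = 3.0941 W/m².

ΔF = 3.09 W/m²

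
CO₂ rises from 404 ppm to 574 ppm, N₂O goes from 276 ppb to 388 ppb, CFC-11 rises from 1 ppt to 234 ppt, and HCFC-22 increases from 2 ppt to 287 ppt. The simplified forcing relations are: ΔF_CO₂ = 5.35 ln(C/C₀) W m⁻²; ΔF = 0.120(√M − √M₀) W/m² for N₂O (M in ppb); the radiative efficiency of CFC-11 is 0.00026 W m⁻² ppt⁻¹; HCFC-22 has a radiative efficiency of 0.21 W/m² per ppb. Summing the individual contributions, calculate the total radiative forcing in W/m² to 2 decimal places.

ΔF = 2.37 W/m²

CO₂: 5.35 × ln(574/404) = 5.35 × ln(1.42079) = 5.35 × 0.35121 = 1.8790 W/m².
N₂O: 0.120 × (√388 − √276) = 0.120 × (19.6977 − 16.6132) = 0.120 × 3.0845 = 0.3701 W/m².
CFC-11: ΔF = 0.00026 × (234 − 1) = 0.00026 × 233 = 0.0606 W/m².
HCFC-22: Δ = 287 − 2 = 285 ppt = 0.285 ppb; ΔF = 0.21 × 0.285 = 0.0599 W/m².
Total ΔF = 1.8790 + 0.3701 + 0.0606 + 0.0599 = 2.3696 W/m².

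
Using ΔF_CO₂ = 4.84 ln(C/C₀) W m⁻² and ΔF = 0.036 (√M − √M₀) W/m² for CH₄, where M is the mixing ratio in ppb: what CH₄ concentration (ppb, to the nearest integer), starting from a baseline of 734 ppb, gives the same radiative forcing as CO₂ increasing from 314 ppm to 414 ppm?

M ≈ 4130 ppb

CO₂ forcing: 4.84 × ln(414/314) = 4.84 × 0.276473 = 1.33813 W/m².
Set 0.036(√M − √734) = 1.33813: √M = 1.33813/0.036 + √734 = 37.1703 + 27.0924 = 64.2627.
M = (64.2627)² = 4129.69 ppb.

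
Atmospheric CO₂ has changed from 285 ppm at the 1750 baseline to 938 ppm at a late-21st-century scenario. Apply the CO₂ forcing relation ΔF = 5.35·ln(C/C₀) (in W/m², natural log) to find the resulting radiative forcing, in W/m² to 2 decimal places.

ΔF = 6.37 W/m²

CO₂ absorption bands are partially saturated, so forcing scales with the logarithm of the concentration ratio.
CO₂: 5.35 × ln(938/285) = 5.35 × ln(3.29123) = 5.35 × 1.19126 = 6.3732 W/m².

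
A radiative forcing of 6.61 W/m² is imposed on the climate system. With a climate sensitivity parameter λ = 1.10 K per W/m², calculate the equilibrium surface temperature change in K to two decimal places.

ΔT = 7.27 K

ΔT = λ ΔF = 1.10 × 6.61 = 7.2710 K.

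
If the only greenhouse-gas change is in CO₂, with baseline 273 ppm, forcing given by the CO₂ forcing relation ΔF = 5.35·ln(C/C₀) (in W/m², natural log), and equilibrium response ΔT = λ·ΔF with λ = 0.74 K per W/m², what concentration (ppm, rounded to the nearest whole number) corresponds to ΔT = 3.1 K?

C ≈ 597 ppm

Required forcing: ΔF = ΔT/λ = 3.1/0.74 = 4.1892 W/m².
Then ln(C/273) = ΔF/5.35 = 4.1892/5.35 = 0.78303.
So C = 273 × e^0.78303 = 273 × 2.18809 = 597.35 ppm.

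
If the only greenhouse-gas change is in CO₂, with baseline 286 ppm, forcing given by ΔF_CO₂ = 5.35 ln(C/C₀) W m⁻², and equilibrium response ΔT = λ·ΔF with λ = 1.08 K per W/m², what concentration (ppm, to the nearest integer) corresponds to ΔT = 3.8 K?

Required forcing: ΔF = ΔT/λ = 3.8/1.08 = 3.5185 W/m².
Then ln(C/286) = ΔF/5.35 = 3.5185/5.35 = 0.65766.
So C = 286 × e^0.65766 = 286 × 1.93027 = 552.06 ppm.

C ≈ 552 ppm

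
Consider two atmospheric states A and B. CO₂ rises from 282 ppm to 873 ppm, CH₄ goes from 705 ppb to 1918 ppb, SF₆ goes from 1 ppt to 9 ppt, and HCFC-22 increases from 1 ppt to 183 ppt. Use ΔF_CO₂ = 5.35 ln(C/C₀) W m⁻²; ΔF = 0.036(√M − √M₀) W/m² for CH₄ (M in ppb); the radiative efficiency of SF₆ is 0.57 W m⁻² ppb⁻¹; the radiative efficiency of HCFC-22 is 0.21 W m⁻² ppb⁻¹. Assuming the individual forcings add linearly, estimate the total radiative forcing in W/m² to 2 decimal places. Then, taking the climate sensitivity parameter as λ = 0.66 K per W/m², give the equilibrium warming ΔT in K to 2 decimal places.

CO₂: 5.35 × ln(873/282) = 5.35 × ln(3.09574) = 5.35 × 1.13003 = 6.0457 W/m².
CH₄: 0.036 × (√1918 − √705) = 0.036 × (43.7950 − 26.5518) = 0.036 × 17.2432 = 0.6208 W/m².
SF₆: Δ = 9 − 1 = 8 ppt = 0.008 ppb; ΔF = 0.57 × 0.008 = 0.0046 W/m².
HCFC-22: Δ = 183 − 1 = 182 ppt = 0.182 ppb; ΔF = 0.21 × 0.182 = 0.0382 W/m².
Total ΔF = 6.0457 + 0.6208 + 0.0046 + 0.0382 = 6.7093 W/m².
ΔT = λ ΔF = 0.66 × 6.71 = 4.4286 K.

ΔF = 6.71 W/m²; ΔT = 4.43 K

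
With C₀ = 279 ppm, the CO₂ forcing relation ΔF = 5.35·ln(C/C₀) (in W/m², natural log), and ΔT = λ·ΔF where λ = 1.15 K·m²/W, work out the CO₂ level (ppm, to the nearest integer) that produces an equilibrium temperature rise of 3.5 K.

C ≈ 493 ppm

Required forcing: ΔF = ΔT/λ = 3.5/1.15 = 3.0435 W/m².
Then ln(C/279) = ΔF/5.35 = 3.0435/5.35 = 0.56888.
So C = 279 × e^0.56888 = 279 × 1.76629 = 492.79 ppm.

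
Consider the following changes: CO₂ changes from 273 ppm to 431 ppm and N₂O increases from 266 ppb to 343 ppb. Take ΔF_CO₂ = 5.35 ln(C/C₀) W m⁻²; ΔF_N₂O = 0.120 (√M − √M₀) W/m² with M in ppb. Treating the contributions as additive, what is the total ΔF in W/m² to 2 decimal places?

CO₂: 5.35 × ln(431/273) = 5.35 × ln(1.57875) = 5.35 × 0.45663 = 2.4430 W/m².
N₂O: 0.120 × (√343 − √266) = 0.120 × (18.5203 − 16.3095) = 0.120 × 2.2108 = 0.2653 W/m².
Total ΔF = 2.4430 + 0.2653 = 2.7083 W/m².

ΔF = 2.71 W/m²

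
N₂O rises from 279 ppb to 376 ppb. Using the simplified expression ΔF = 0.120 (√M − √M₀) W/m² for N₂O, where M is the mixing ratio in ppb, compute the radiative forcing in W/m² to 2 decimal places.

ΔF = 0.32 W/m²

N₂O: 0.120 × (√376 − √279) = 0.120 × (19.3907 − 16.7033) = 0.120 × 2.6874 = 0.3225 W/m².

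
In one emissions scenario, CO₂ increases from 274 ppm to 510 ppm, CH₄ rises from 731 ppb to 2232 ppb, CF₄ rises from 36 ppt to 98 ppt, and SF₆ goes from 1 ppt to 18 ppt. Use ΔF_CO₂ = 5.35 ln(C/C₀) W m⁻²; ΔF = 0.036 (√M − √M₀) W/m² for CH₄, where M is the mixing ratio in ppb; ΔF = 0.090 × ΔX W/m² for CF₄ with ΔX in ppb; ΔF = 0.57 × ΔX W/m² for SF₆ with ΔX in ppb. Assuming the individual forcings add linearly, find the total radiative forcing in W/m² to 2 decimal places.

CO₂: 5.35 × ln(510/274) = 5.35 × ln(1.86131) = 5.35 × 0.62128 = 3.3238 W/m².
CH₄: 0.036 × (√2232 − √731) = 0.036 × (47.2440 − 27.0370) = 0.036 × 20.2070 = 0.7275 W/m².
CF₄: Δ = 98 − 36 = 62 ppt = 0.062 ppb; ΔF = 0.090 × 0.062 = 0.0056 W/m².
SF₆: Δ = 18 − 1 = 17 ppt = 0.017 ppb; ΔF = 0.57 × 0.017 = 0.0097 W/m².
Total ΔF = 3.3238 + 0.7275 + 0.0056 + 0.0097 = 4.0666 W/m².

ΔF = 4.07 W/m²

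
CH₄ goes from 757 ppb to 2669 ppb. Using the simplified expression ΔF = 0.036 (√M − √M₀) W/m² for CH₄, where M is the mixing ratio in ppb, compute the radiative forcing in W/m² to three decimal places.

CH₄: 0.036 × (√2669 − √757) = 0.036 × (51.6624 − 27.5136) = 0.036 × 24.1488 = 0.8694 W/m².

ΔF = 0.869 W/m²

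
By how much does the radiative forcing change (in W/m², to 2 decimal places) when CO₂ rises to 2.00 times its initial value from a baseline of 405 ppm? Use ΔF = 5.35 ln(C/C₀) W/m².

ΔF = 3.71 W/m²

ΔF = 5.35 × ln(2.00) = 5.35 × 0.69315 = 3.7084 W/m².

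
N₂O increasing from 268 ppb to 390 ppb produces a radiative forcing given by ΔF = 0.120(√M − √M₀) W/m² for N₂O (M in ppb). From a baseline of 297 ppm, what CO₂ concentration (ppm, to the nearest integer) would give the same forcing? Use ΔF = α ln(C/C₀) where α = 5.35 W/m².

N₂O forcing: 0.120 × (√390 − √268) = 0.120 × (19.7484 − 16.3707) = 0.120 × 3.3777 = 0.40532 W/m².
Set 5.35 ln(C/297) = 0.40532: ln(C/297) = 0.40532/5.35 = 0.07576, so C = 297 × e^0.07576 = 297 × 1.07870 = 320.37 ppm.

C ≈ 320 ppm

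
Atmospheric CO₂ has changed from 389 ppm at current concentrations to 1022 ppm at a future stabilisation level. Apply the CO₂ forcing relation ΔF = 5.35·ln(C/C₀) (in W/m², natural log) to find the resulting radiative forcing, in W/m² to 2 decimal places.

ΔF = 5.17 W/m²

CO₂: 5.35 × ln(1022/389) = 5.35 × ln(2.62725) = 5.35 × 0.96594 = 5.1678 W/m².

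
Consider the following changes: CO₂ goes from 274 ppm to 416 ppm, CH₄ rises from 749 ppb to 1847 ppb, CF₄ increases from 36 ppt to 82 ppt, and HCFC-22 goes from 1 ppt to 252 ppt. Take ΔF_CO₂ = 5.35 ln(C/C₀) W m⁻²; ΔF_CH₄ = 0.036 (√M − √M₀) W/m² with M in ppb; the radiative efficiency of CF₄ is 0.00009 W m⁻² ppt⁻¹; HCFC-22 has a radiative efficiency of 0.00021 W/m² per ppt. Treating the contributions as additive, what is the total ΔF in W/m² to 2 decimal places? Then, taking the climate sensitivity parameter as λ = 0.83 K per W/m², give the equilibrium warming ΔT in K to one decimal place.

CO₂: 5.35 × ln(416/274) = 5.35 × ln(1.51825) = 5.35 × 0.41756 = 2.2339 W/m².
CH₄: 0.036 × (√1847 − √749) = 0.036 × (42.9767 − 27.3679) = 0.036 × 15.6088 = 0.5619 W/m².
CF₄: ΔF = 0.00009 × (82 − 36) = 0.00009 × 46 = 0.0041 W/m².
HCFC-22: ΔF = 0.00021 × (252 − 1) = 0.00021 × 251 = 0.0527 W/m².
Total ΔF = 2.2339 + 0.5619 + 0.0041 + 0.0527 = 2.8526 W/m².
ΔT = λ ΔF = 0.83 × 2.85 = 2.3655 K.

ΔF = 2.85 W/m²; ΔT = 2.4 K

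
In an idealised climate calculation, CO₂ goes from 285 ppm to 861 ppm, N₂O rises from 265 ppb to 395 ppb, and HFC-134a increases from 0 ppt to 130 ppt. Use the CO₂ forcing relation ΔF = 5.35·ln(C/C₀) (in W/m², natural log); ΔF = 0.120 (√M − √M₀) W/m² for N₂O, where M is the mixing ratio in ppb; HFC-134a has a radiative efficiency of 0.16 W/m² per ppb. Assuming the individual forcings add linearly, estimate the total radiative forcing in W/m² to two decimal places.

CO₂: 5.35 × ln(861/285) = 5.35 × ln(3.02105) = 5.35 × 1.10560 = 5.9150 W/m².
N₂O: 0.120 × (√395 − √265) = 0.120 × (19.8746 − 16.2788) = 0.120 × 3.5958 = 0.4315 W/m².
HFC-134a: Δ = 130 − 0 = 130 ppt = 0.130 ppb; ΔF = 0.16 × 0.130 = 0.0208 W/m².
Total ΔF = 5.9150 + 0.4315 + 0.0208 = 6.3673 W/m².

ΔF = 6.37 W/m²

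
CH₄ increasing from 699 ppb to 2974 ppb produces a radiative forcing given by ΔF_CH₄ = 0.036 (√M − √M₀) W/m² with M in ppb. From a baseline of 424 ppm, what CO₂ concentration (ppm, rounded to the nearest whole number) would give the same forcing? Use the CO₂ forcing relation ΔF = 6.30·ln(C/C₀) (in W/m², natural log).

CH₄ forcing: 0.036 × (√2974 − √699) = 0.036 × (54.5344 − 26.4386) = 0.036 × 28.0958 = 1.01145 W/m².
Set 6.30 ln(C/424) = 1.01145: ln(C/424) = 1.01145/6.30 = 0.16055, so C = 424 × e^0.16055 = 424 × 1.17416 = 497.84 ppm.

C ≈ 498 ppm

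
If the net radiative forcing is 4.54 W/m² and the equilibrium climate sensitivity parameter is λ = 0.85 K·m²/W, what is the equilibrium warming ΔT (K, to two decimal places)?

ΔT = λ ΔF = 0.85 × 4.54 = 3.8590 K.

ΔT = 3.86 K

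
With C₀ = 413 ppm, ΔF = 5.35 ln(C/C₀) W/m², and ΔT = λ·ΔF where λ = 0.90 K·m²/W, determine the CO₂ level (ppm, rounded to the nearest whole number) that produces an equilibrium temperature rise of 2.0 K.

C ≈ 626 ppm

Required forcing: ΔF = ΔT/λ = 2.0/0.90 = 2.2222 W/m².
Then ln(C/413) = ΔF/5.35 = 2.2222/5.35 = 0.41536.
So C = 413 × e^0.41536 = 413 × 1.51492 = 625.66 ppm.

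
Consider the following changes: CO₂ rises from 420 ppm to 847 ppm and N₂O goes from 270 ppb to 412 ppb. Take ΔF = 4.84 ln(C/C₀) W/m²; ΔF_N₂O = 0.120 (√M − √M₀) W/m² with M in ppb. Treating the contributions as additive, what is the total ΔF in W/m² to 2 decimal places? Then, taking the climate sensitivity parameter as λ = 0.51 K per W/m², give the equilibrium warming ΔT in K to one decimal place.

CO₂: 4.84 × ln(847/420) = 4.84 × ln(2.01667) = 4.84 × 0.70145 = 3.3950 W/m².
N₂O: 0.120 × (√412 − √270) = 0.120 × (20.2978 − 16.4317) = 0.120 × 3.8661 = 0.4639 W/m².
Total ΔF = 3.3950 + 0.4639 = 3.8589 W/m².
ΔT = λ ΔF = 0.51 × 3.86 = 1.9686 K.

ΔF = 3.86 W/m²; ΔT = 2.0 K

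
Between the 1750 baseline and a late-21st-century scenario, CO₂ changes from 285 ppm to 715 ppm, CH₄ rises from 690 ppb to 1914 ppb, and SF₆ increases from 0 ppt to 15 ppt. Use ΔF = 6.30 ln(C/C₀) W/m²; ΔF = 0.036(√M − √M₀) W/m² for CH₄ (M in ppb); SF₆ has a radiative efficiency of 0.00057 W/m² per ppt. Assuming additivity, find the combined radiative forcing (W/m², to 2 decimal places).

CO₂: 6.30 × ln(715/285) = 6.30 × ln(2.50877) = 6.30 × 0.91979 = 5.7947 W/m².
CH₄: 0.036 × (√1914 − √690) = 0.036 × (43.7493 − 26.2679) = 0.036 × 17.4814 = 0.6293 W/m².
SF₆: ΔF = 0.00057 × (15 − 0) = 0.00057 × 15 = 0.0086 W/m².
Total ΔF = 5.7947 + 0.6293 + 0.0086 = 6.4326 W/m².

ΔF = 6.43 W/m²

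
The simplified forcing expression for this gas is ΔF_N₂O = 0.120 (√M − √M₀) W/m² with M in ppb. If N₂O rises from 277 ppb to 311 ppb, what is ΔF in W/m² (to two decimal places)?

ΔF = 0.12 W/m²

N₂O: 0.120 × (√311 − √277) = 0.120 × (17.6352 − 16.6433) = 0.120 × 0.9919 = 0.1190 W/m².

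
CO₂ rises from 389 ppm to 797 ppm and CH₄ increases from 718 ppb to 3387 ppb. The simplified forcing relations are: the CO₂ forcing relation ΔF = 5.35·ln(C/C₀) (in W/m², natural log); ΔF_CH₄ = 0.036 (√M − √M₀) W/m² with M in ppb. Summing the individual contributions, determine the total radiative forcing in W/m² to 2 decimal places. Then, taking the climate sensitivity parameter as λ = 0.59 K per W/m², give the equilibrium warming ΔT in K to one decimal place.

ΔF = 4.97 W/m²; ΔT = 2.9 K

CO₂: 5.35 × ln(797/389) = 5.35 × ln(2.04884) = 5.35 × 0.71727 = 3.8374 W/m².
CH₄: 0.036 × (√3387 − √718) = 0.036 × (58.1979 − 26.7955) = 0.036 × 31.4024 = 1.1305 W/m².
Total ΔF = 3.8374 + 1.1305 = 4.9679 W/m².
ΔT = λ ΔF = 0.59 × 4.97 = 2.9323 K.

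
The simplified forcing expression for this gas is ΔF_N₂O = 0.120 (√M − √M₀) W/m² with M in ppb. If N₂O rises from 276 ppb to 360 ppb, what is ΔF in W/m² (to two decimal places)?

ΔF = 0.28 W/m²

N₂O: 0.120 × (√360 − √276) = 0.120 × (18.9737 − 16.6132) = 0.120 × 2.3605 = 0.2833 W/m².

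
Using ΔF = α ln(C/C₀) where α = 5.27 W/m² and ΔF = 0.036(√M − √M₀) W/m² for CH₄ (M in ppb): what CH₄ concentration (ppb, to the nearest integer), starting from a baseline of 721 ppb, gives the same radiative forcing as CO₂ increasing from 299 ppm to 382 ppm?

M ≈ 3933 ppb

CO₂ forcing: 5.27 × ln(382/299) = 5.27 × 0.244977 = 1.29103 W/m².
Set 0.036(√M − √721) = 1.29103: √M = 1.29103/0.036 + √721 = 35.8619 + 26.8514 = 62.7133.
M = (62.7133)² = 3932.96 ppb.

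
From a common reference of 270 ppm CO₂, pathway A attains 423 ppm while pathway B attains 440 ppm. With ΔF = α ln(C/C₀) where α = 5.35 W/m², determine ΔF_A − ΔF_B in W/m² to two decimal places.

ΔF_A = 5.35 ln(423/270) = 5.35 × 0.44895 = 2.4019 W/m².
ΔF_B = 5.35 ln(440/270) = 5.35 × 0.48835 = 2.6127 W/m².
Difference: 2.4019 − 2.6127 = -0.2108 W/m².

ΔF_A − ΔF_B = -0.21 W/m²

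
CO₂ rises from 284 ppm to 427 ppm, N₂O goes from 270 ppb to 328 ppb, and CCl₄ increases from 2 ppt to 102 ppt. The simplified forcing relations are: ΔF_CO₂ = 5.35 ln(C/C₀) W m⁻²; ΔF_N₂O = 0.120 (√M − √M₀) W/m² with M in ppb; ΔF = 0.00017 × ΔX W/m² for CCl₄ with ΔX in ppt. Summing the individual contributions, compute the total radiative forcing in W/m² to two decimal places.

ΔF = 2.40 W/m²

CO₂: 5.35 × ln(427/284) = 5.35 × ln(1.50352) = 5.35 × 0.40781 = 2.1818 W/m².
N₂O: 0.120 × (√328 − √270) = 0.120 × (18.1108 − 16.4317) = 0.120 × 1.6791 = 0.2015 W/m².
CCl₄: ΔF = 0.00017 × (102 − 2) = 0.00017 × 100 = 0.0170 W/m².
Total ΔF = 2.1818 + 0.2015 + 0.0170 = 2.4003 W/m².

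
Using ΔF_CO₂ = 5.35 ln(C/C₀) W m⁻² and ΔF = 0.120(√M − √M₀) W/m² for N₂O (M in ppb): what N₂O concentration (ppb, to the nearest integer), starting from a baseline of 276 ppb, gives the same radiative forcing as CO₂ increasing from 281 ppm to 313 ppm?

M ≈ 459 ppb

CO₂ forcing: 5.35 × ln(313/281) = 5.35 × 0.107849 = 0.57699 W/m².
Set 0.120(√M − √276) = 0.57699: √M = 0.57699/0.120 + √276 = 4.8083 + 16.6132 = 21.4215.
M = (21.4215)² = 458.88 ppb.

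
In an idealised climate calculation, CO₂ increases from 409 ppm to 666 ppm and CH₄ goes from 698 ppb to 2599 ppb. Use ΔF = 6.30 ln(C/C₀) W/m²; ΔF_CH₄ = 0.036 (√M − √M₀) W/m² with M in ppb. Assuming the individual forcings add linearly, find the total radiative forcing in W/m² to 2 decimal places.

CO₂: 6.30 × ln(666/409) = 6.30 × ln(1.62836) = 6.30 × 0.48757 = 3.0717 W/m².
CH₄: 0.036 × (√2599 − √698) = 0.036 × (50.9804 − 26.4197) = 0.036 × 24.5607 = 0.8842 W/m².
Total ΔF = 3.0717 + 0.8842 = 3.9559 W/m².

ΔF = 3.96 W/m²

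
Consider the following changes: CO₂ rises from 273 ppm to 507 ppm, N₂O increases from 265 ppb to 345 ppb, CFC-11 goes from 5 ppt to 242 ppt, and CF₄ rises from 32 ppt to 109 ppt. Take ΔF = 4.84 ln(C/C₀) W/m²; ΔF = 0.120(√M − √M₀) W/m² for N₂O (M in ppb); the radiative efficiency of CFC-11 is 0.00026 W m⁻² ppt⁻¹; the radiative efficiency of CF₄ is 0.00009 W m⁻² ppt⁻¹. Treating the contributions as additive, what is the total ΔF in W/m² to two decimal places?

CO₂: 4.84 × ln(507/273) = 4.84 × ln(1.85714) = 4.84 × 0.61904 = 2.9962 W/m².
N₂O: 0.120 × (√345 − √265) = 0.120 × (18.5742 − 16.2788) = 0.120 × 2.2954 = 0.2754 W/m².
CFC-11: ΔF = 0.00026 × (242 − 5) = 0.00026 × 237 = 0.0616 W/m².
CF₄: ΔF = 0.00009 × (109 − 32) = 0.00009 × 77 = 0.0069 W/m².
Total ΔF = 2.9962 + 0.2754 + 0.0616 + 0.0069 = 3.3401 W/m².

ΔF = 3.34 W/m²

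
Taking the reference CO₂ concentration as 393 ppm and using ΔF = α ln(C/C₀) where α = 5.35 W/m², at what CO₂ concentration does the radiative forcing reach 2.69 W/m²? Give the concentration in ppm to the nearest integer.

Set 5.35 ln(C/393) = 2.69, so ln(C/393) = 2.69/5.35 = 0.50280.
Then C/393 = e^0.50280 = 1.65334, giving C = 393 × 1.65334 = 649.76 ppm.

C ≈ 650 ppm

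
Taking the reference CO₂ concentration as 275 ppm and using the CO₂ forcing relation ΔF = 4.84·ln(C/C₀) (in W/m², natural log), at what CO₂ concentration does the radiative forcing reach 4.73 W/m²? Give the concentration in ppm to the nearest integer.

Set 4.84 ln(C/275) = 4.73, so ln(C/275) = 4.73/4.84 = 0.97727.
Then C/275 = e^0.97727 = 2.65719, giving C = 275 × 2.65719 = 730.73 ppm.

C ≈ 731 ppm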